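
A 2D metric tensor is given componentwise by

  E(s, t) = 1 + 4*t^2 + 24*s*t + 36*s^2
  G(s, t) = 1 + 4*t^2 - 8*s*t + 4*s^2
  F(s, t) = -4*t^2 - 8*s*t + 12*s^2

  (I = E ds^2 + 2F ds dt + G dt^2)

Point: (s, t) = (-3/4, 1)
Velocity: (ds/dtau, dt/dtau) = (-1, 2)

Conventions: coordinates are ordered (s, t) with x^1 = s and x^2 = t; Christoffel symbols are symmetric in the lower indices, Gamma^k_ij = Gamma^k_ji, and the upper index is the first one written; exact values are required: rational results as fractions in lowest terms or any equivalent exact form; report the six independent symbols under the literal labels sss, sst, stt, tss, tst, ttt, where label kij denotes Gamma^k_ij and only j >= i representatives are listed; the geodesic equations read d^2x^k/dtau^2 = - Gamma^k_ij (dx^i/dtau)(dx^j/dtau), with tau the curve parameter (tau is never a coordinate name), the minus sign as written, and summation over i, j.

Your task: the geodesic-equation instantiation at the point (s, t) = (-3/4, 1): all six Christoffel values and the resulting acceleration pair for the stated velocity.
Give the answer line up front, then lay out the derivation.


Answer: Gamma_sss = -10/13, Gamma_sst = -10/39, Gamma_stt = 10/39, Gamma_tss = -14/13, Gamma_tst = -14/39, Gamma_ttt = 14/39; accelerations (d^2s/dtau^2, d^2t/dtau^2) = (-50/39, -70/39)

E = 29/4, F = 35/4, G = 53/4 at the point
E_s = -30, E_t = -10, F_s = -26, F_t = -2, G_s = -14, G_t = 14
EG - F^2 = 39/2;  g^inv = (2/39) * [[53/4, -35/4], [-35/4, 29/4]]
first-kind symbols [ij,l] = (1/2)(d_i g_jl + d_j g_il - d_l g_ij): [ss,s] = E_s/2 = -15, [ss,t] = F_s - E_t/2 = -21, [st,s] = E_t/2 = -5, [st,t] = G_s/2 = -7, [tt,s] = F_t - G_s/2 = 5, [tt,t] = G_t/2 = 7
Gamma^s_ij = (G*[ij,s] - F*[ij,t])/(EG - F^2), Gamma^t_ij = (E*[ij,t] - F*[ij,s])/(EG - F^2)
Gamma_sss = -10/13, Gamma_sst = -10/39, Gamma_stt = 10/39, Gamma_tss = -14/13, Gamma_tst = -14/39, Gamma_ttt = 14/39
d^2s/dtau^2 = -(Gamma_sss*(-1)^2 + 2*Gamma_sst*(-1)*(2) + Gamma_stt*(2)^2) = -50/39
d^2t/dtau^2 = -(Gamma_tss*(-1)^2 + 2*Gamma_tst*(-1)*(2) + Gamma_ttt*(2)^2) = -70/39


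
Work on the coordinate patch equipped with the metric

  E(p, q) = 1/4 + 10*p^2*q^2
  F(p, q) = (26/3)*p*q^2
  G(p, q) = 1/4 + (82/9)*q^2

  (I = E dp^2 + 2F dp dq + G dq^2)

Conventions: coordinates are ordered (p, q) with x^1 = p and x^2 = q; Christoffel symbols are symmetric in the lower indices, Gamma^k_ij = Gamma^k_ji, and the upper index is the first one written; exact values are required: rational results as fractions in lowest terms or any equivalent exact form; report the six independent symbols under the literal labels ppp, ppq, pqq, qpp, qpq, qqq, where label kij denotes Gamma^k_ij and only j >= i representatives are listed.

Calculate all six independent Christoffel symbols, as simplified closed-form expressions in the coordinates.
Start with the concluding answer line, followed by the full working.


Answer: Gamma_ppp = (12480*p^3*q^3 + 2304*p*q^4 + 360*p*q^2)/(2304*p^2*q^4 + 360*p^2*q^2 + 328*q^2 + 9), Gamma_ppq = (13120*p^2*q^3 + 360*p^2*q)/(2304*p^2*q^4 + 360*p^2*q^2 + 328*q^2 + 9), Gamma_pqq = (34112*p*q^3 + 1872*p*q)/(6912*p^2*q^4 + 1080*p^2*q^2 + 984*q^2 + 27), Gamma_qpp = (-14400*p^4*q^3 - 360*p^2*q + 312*q^2)/(2304*p^2*q^4 + 360*p^2*q^2 + 328*q^2 + 9), Gamma_qpq = -12480*p^3*q^3/(2304*p^2*q^4 + 360*p^2*q^2 + 328*q^2 + 9), Gamma_qqq = (-8512*p^2*q^3 + 328*q)/(2304*p^2*q^4 + 360*p^2*q^2 + 328*q^2 + 9)

E = 1/4 + 10*p^2*q^2; F = (26/3)*p*q^2; G = 1/4 + (82/9)*q^2
Gamma^k_ij = (1/2) g^{kl} (d_i g_jl + d_j g_il - d_l g_ij), with g^inv = (1/(EG-F^2)) [[G, -F], [-F, E]]
first partials: E_p = 20*p*q^2, E_q = 20*p^2*q, F_p = (26/3)*q^2, F_q = (52/3)*p*q, G_p = 0, G_q = (164/9)*q
D = EG - F^2 = 1/16 + (41/18)*q^2 + (5/2)*p^2*q^2 + 16*p^2*q^4
expanded: Gamma^p_pp = (G E_p - 2F F_p + F E_q)/(2D), Gamma^p_pq = (G E_q - F G_p)/(2D), Gamma^p_qq = (2G F_q - G G_p - F G_q)/(2D), Gamma^q_pp = (2E F_p - E E_q - F E_p)/(2D), Gamma^q_pq = (E G_p - F E_q)/(2D), Gamma^q_qq = (E G_q - 2F F_q + F G_p)/(2D); substitute and cancel common factors


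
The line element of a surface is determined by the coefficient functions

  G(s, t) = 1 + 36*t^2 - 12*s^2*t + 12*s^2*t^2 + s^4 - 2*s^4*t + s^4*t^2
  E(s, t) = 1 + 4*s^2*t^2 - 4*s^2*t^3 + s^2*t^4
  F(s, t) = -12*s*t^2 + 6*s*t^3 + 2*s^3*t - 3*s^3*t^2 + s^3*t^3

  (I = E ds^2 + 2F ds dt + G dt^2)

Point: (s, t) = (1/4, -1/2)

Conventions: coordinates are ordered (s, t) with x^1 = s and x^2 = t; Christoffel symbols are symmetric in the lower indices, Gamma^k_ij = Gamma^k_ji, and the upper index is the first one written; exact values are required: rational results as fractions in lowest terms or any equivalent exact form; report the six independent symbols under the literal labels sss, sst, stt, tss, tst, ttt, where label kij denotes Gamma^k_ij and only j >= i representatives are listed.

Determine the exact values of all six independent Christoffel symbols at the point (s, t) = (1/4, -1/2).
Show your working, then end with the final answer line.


E = 281/256, F = -495/512, G = 10825/1024 at the point
E_s = 25/32, E_t = -15/32, F_s = -525/128, F_t = 1079/256, G_s = 297/64, G_t = -9603/256
EG - F^2 = 10925/1024;  g^inv = (1024/10925) * [[10825/1024, 495/512], [495/512, 281/256]]
first-kind symbols [ij,l] = (1/2)(d_i g_jl + d_j g_il - d_l g_ij): [ss,s] = E_s/2 = 25/64, [ss,t] = F_s - E_t/2 = -495/128, [st,s] = E_t/2 = -15/64, [st,t] = G_s/2 = 297/128, [tt,s] = F_t - G_s/2 = 485/256, [tt,t] = G_t/2 = -9603/512
Gamma^s_ij = (G*[ij,s] - F*[ij,t])/(EG - F^2), Gamma^t_ij = (E*[ij,t] - F*[ij,s])/(EG - F^2)

Answer: Gamma_sss = 16/437, Gamma_sst = -48/2185, Gamma_stt = 388/2185, Gamma_tss = -792/2185, Gamma_tst = 2376/10925, Gamma_ttt = -19206/10925


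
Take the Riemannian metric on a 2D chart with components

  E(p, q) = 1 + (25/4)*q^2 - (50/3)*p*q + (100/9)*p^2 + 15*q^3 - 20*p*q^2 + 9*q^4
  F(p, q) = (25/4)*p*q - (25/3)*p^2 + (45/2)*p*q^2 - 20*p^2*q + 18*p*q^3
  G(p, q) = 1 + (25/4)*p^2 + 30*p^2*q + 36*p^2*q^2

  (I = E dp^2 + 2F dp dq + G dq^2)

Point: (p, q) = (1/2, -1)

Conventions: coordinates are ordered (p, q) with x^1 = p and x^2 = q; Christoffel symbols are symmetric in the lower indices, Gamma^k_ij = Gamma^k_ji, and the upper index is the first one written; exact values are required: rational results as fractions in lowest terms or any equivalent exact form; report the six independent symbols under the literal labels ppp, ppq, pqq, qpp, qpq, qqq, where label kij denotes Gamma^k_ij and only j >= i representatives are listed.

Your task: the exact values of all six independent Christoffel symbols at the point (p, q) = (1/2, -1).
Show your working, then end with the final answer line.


E = 85/36, F = 49/24, G = 65/16 at the point
E_p = 70/9, E_q = 49/6, F_p = 119/12, F_q = 21/8, G_p = 49/4, G_q = -21/2
EG - F^2 = 781/144;  g^inv = (144/781) * [[65/16, -49/24], [-49/24, 85/36]]
first-kind symbols [ij,l] = (1/2)(d_i g_jl + d_j g_il - d_l g_ij): [pp,p] = E_p/2 = 35/9, [pp,q] = F_p - E_q/2 = 35/6, [pq,p] = E_q/2 = 49/12, [pq,q] = G_p/2 = 49/8, [qq,p] = F_q - G_p/2 = -7/2, [qq,q] = G_q/2 = -21/4
Gamma^p_ij = (G*[ij,p] - F*[ij,q])/(EG - F^2), Gamma^q_ij = (E*[ij,q] - F*[ij,p])/(EG - F^2)

Answer: Gamma_ppp = 560/781, Gamma_ppq = 588/781, Gamma_pqq = -504/781, Gamma_qpp = 840/781, Gamma_qpq = 882/781, Gamma_qqq = -756/781


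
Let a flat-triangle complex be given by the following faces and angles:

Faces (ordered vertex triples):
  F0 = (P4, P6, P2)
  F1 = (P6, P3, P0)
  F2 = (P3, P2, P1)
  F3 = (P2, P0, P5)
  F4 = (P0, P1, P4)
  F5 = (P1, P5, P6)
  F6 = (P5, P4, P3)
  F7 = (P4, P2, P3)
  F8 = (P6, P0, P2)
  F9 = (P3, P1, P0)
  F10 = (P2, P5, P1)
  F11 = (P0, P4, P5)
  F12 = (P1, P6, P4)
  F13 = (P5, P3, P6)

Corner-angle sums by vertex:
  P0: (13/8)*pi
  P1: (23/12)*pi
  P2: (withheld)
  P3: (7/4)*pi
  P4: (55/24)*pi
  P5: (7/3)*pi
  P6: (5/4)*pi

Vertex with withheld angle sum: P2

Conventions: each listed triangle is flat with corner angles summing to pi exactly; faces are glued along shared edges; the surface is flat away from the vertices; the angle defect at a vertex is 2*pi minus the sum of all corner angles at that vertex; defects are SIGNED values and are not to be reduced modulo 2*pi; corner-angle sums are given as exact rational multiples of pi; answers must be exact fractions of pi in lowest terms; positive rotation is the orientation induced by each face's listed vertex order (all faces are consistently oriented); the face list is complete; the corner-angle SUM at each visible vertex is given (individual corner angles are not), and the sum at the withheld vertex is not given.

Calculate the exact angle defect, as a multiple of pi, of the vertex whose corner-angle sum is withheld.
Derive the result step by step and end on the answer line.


V = 7, E = 21, F = 14; chi = V - E + F = 0
Gauss-Bonnet: total defect = 2*pi*chi = 0; visible defects sum to (5/6)*pi

Answer: defect(P2) = (-5/6)*pi


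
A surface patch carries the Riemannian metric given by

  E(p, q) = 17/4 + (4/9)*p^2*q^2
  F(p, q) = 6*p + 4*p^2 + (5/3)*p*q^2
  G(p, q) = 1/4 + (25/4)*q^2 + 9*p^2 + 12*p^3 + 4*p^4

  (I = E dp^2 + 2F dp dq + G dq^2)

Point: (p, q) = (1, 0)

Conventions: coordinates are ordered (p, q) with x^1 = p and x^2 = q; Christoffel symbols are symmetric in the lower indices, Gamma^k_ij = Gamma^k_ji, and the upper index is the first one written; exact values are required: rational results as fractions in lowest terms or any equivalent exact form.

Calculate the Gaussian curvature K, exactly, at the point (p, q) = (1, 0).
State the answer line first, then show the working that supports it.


Answer: K = -17200/4563

E = 17/4, F = 10, G = 101/4, EG - F^2 = 117/16 at the point
E_p = 0, E_q = 0, F_p = 14, F_q = 0, G_p = 70, G_q = 0
E_qq = 8/9, F_pq = 0, G_pp = 138
Apply the Brioschi formula K = (det M1 - det M2)/(EG - F^2)^2 over the derivative matrices of E, F, G.
M1 = [[-E_qq/2 + F_pq - G_pp/2, E_p/2, F_p - E_q/2], [F_q - G_p/2, E, F], [G_q/2, F, G]] = [[-625/9, 0, 14], [-35, 17/4, 10], [0, 10, 101/4]]; det M1 = -86525/16
M2 = [[0, E_q/2, G_p/2], [E_q/2, E, F], [G_p/2, F, G]] = [[0, 0, 35], [0, 17/4, 10], [35, 10, 101/4]]; det M2 = -20825/4
det M1 - det M2 = -3225/16; K = -3225/16 / (117/16)^2 = -17200/4563


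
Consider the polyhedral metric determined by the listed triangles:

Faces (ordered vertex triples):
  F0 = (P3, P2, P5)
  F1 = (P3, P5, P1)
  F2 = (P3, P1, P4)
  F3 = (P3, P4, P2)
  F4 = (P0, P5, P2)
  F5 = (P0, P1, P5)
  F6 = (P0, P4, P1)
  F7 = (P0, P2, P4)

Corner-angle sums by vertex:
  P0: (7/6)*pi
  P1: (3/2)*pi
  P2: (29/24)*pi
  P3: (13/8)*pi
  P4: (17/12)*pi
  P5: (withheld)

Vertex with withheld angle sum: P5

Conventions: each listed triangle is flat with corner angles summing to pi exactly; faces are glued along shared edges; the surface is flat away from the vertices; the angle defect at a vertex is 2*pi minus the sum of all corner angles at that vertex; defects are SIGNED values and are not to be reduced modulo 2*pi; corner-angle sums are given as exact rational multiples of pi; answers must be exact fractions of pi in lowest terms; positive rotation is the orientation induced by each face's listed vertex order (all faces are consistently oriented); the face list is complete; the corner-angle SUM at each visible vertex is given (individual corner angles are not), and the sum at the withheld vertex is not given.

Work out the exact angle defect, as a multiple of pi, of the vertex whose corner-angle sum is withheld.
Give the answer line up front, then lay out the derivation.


Answer: defect(P5) = (11/12)*pi

V = 6, E = 12, F = 8; chi = V - E + F = 2
Gauss-Bonnet: total defect = 2*pi*chi = 4*pi; visible defects sum to (37/12)*pi


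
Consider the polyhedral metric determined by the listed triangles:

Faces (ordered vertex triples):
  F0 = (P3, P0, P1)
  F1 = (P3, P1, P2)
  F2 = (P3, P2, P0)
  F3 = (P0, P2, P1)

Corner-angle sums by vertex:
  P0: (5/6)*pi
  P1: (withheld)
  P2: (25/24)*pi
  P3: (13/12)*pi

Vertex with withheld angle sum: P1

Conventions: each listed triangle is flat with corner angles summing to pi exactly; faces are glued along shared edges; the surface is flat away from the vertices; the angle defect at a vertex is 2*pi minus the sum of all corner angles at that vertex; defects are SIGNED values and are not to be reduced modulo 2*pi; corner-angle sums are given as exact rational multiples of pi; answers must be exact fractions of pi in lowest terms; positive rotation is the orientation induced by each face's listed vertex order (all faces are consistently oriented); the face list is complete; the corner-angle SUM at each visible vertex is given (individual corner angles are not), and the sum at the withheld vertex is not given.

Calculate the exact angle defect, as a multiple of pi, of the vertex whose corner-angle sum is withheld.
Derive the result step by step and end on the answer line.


V = 4, E = 6, F = 4; chi = V - E + F = 2
Gauss-Bonnet: total defect = 2*pi*chi = 4*pi; visible defects sum to (73/24)*pi

Answer: defect(P1) = (23/24)*pi


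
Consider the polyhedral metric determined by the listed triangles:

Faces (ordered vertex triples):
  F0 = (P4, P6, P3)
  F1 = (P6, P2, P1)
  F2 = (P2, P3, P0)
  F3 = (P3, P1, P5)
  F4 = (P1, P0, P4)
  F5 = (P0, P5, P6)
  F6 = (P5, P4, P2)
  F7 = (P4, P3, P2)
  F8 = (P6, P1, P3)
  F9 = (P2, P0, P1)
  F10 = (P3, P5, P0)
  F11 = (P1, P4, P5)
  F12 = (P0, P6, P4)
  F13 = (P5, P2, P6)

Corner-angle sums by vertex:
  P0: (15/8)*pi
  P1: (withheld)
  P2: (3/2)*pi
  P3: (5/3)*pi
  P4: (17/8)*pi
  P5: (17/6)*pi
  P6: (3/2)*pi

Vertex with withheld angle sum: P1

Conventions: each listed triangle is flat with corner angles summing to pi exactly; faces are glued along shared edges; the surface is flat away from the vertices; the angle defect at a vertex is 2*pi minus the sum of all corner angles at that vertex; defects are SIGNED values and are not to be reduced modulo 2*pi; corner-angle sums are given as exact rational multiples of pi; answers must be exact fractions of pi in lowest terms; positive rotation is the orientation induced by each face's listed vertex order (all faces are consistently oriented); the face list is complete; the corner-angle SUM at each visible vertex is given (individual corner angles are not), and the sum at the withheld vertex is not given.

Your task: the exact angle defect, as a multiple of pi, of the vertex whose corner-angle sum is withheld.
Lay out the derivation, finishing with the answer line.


V = 7, E = 21, F = 14; chi = V - E + F = 0
Gauss-Bonnet: total defect = 2*pi*chi = 0; visible defects sum to pi/2

Answer: defect(P1) = -pi/2


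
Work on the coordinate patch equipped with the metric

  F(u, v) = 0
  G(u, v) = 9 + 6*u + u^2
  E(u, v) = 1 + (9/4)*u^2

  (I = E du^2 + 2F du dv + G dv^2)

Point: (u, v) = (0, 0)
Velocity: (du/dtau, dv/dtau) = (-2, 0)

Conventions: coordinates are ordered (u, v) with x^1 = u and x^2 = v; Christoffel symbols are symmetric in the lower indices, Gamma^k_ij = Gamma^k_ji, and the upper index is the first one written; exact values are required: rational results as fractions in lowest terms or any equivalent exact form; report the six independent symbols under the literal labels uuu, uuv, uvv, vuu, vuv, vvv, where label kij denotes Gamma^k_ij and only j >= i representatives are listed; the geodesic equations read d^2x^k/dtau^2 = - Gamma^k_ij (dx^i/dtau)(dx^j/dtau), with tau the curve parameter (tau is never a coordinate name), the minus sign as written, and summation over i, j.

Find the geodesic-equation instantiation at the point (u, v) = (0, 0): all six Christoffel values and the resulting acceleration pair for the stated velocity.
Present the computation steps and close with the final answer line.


E = 1, F = 0, G = 9 at the point
E_u = 0, E_v = 0, F_u = 0, F_v = 0, G_u = 6, G_v = 0
EG - F^2 = 9;  g^inv = (1/9) * [[9, 0], [0, 1]]
first-kind symbols [ij,l] = (1/2)(d_i g_jl + d_j g_il - d_l g_ij): [uu,u] = E_u/2 = 0, [uu,v] = F_u - E_v/2 = 0, [uv,u] = E_v/2 = 0, [uv,v] = G_u/2 = 3, [vv,u] = F_v - G_u/2 = -3, [vv,v] = G_v/2 = 0
Gamma^u_ij = (G*[ij,u] - F*[ij,v])/(EG - F^2), Gamma^v_ij = (E*[ij,v] - F*[ij,u])/(EG - F^2)
Gamma_uuu = 0, Gamma_uuv = 0, Gamma_uvv = -3, Gamma_vuu = 0, Gamma_vuv = 1/3, Gamma_vvv = 0
d^2u/dtau^2 = -(Gamma_uuu*(-2)^2 + 2*Gamma_uuv*(-2)*(0) + Gamma_uvv*(0)^2) = 0
d^2v/dtau^2 = -(Gamma_vuu*(-2)^2 + 2*Gamma_vuv*(-2)*(0) + Gamma_vvv*(0)^2) = 0

Answer: Gamma_uuu = 0, Gamma_uuv = 0, Gamma_uvv = -3, Gamma_vuu = 0, Gamma_vuv = 1/3, Gamma_vvv = 0; accelerations (d^2u/dtau^2, d^2v/dtau^2) = (0, 0)


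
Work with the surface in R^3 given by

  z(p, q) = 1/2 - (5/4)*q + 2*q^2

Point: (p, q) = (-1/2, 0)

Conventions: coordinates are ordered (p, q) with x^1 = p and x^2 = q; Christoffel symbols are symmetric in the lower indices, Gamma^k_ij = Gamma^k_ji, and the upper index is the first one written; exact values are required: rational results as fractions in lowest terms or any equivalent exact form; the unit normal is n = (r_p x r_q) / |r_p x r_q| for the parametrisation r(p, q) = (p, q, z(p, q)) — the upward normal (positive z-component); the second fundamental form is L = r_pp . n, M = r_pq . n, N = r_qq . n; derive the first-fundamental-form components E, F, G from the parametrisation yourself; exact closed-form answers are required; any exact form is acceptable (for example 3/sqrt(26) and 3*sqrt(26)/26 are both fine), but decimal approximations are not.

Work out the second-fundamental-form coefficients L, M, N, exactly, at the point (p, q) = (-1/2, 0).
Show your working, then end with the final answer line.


z_p = 0, z_q = -5/4, z_pp = 0, z_pq = 0, z_qq = 4
E = 1, F = 0, G = 41/16; answer radicand W^2 = 41/16
unnormalised second-form numerators: l = 0, m = 0, n = 4; L = l/sqrt(41/16), and similarly M = m/sqrt(W^2), N = n/sqrt(W^2)

Answer: L = 0, M = 0, N = 16*sqrt(41)/41


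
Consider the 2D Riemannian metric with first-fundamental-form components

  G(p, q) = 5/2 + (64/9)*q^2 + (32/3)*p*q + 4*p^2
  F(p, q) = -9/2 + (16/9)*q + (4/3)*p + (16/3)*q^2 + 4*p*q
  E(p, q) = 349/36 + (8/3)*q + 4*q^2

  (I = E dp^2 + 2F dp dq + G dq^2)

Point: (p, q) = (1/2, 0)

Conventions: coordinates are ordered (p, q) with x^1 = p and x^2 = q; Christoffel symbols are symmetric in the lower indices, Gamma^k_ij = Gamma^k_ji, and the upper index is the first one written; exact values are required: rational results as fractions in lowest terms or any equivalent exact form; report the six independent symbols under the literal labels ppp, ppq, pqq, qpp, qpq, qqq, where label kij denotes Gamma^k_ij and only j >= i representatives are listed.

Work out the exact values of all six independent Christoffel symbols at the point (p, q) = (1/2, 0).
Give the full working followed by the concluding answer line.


E = 349/36, F = -23/6, G = 7/2 at the point
E_p = 0, E_q = 8/3, F_p = 4/3, F_q = 34/9, G_p = 4, G_q = 16/3
EG - F^2 = 1385/72;  g^inv = (72/1385) * [[7/2, 23/6], [23/6, 349/36]]
first-kind symbols [ij,l] = (1/2)(d_i g_jl + d_j g_il - d_l g_ij): [pp,p] = E_p/2 = 0, [pp,q] = F_p - E_q/2 = 0, [pq,p] = E_q/2 = 4/3, [pq,q] = G_p/2 = 2, [qq,p] = F_q - G_p/2 = 16/9, [qq,q] = G_q/2 = 8/3
Gamma^p_ij = (G*[ij,p] - F*[ij,q])/(EG - F^2), Gamma^q_ij = (E*[ij,q] - F*[ij,p])/(EG - F^2)

Answer: Gamma_ppp = 0, Gamma_ppq = 888/1385, Gamma_pqq = 1184/1385, Gamma_qpp = 0, Gamma_qpq = 1764/1385, Gamma_qqq = 2352/1385


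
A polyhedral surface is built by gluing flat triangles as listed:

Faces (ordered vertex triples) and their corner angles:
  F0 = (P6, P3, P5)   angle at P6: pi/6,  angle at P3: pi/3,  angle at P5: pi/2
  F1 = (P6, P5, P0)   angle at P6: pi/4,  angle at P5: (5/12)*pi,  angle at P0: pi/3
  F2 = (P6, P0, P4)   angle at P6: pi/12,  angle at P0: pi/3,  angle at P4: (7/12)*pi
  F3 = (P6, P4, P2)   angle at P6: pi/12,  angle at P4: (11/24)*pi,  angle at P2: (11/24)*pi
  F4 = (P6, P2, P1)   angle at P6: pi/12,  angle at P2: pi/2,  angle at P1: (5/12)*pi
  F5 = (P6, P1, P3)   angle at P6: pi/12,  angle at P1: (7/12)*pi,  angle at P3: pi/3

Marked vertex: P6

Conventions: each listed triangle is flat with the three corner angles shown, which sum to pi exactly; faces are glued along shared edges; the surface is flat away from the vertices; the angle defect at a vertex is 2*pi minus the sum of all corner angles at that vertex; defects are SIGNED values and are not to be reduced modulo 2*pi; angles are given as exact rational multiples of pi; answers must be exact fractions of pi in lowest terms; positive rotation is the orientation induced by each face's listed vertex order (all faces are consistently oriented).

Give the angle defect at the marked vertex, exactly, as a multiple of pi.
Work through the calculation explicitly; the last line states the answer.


Sum of corner angles at P6: (3/4)*pi
defect = 2*pi - (3/4)*pi

Answer: defect(P6) = (5/4)*pi


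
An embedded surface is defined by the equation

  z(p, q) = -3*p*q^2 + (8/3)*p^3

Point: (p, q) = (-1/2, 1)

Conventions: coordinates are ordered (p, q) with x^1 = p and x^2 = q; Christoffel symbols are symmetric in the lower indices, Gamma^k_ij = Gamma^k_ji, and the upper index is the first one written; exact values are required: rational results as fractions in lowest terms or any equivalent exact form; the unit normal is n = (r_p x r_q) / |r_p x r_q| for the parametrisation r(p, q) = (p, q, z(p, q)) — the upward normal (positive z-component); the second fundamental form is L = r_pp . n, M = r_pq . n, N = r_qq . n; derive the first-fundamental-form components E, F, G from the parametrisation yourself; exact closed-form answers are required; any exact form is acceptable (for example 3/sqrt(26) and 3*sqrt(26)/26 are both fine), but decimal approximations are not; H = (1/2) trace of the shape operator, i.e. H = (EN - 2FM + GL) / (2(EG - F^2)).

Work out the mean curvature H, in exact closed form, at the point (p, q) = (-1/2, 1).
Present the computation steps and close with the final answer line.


z_p = -1, z_q = 3, z_pp = -8, z_pq = -6, z_qq = 3
E = 2, F = -3, G = 10; answer radicand W^2 = 11
unnormalised second-form numerators: l = -8, m = -6, n = 3; L = l/sqrt(11), and similarly M = m/sqrt(W^2), N = n/sqrt(W^2)
H = (E*n - 2*F*m + G*l) / (2*(EG - F^2)*sqrt(W^2)); E*n - 2*F*m + G*l = -110, EG - F^2 = 11, so H = (-5)/sqrt(11)

Answer: H = -5*sqrt(11)/11


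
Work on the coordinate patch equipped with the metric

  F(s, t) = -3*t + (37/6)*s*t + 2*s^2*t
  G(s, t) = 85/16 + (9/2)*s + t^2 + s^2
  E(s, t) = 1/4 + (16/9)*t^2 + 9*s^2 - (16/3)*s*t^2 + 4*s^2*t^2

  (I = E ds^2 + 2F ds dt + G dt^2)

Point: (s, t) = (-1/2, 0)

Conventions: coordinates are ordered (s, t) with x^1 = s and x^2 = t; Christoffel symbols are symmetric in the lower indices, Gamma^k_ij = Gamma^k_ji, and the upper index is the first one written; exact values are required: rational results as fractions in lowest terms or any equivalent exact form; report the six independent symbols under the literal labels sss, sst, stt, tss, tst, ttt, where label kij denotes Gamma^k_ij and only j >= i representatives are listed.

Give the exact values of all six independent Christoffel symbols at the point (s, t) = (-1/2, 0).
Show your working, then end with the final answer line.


E = 5/2, F = 0, G = 53/16 at the point
E_s = -9, E_t = 0, F_s = 0, F_t = -67/12, G_s = 7/2, G_t = 0
EG - F^2 = 265/32;  g^inv = (32/265) * [[53/16, 0], [0, 5/2]]
first-kind symbols [ij,l] = (1/2)(d_i g_jl + d_j g_il - d_l g_ij): [ss,s] = E_s/2 = -9/2, [ss,t] = F_s - E_t/2 = 0, [st,s] = E_t/2 = 0, [st,t] = G_s/2 = 7/4, [tt,s] = F_t - G_s/2 = -22/3, [tt,t] = G_t/2 = 0
Gamma^s_ij = (G*[ij,s] - F*[ij,t])/(EG - F^2), Gamma^t_ij = (E*[ij,t] - F*[ij,s])/(EG - F^2)

Answer: Gamma_sss = -9/5, Gamma_sst = 0, Gamma_stt = -44/15, Gamma_tss = 0, Gamma_tst = 28/53, Gamma_ttt = 0


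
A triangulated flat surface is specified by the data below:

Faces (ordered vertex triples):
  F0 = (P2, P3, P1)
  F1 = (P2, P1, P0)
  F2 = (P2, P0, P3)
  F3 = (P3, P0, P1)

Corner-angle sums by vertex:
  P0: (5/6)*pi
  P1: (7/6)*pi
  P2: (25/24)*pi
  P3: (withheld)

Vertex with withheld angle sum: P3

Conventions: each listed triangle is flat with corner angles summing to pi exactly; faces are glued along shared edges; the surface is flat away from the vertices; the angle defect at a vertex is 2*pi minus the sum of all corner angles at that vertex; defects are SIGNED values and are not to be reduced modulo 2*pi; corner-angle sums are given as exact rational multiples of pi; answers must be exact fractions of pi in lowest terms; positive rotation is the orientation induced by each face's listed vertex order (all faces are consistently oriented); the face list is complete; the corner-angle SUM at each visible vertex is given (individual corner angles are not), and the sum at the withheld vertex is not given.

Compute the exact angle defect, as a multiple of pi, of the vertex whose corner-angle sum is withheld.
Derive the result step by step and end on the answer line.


V = 4, E = 6, F = 4; chi = V - E + F = 2
Gauss-Bonnet: total defect = 2*pi*chi = 4*pi; visible defects sum to (71/24)*pi

Answer: defect(P3) = (25/24)*pi


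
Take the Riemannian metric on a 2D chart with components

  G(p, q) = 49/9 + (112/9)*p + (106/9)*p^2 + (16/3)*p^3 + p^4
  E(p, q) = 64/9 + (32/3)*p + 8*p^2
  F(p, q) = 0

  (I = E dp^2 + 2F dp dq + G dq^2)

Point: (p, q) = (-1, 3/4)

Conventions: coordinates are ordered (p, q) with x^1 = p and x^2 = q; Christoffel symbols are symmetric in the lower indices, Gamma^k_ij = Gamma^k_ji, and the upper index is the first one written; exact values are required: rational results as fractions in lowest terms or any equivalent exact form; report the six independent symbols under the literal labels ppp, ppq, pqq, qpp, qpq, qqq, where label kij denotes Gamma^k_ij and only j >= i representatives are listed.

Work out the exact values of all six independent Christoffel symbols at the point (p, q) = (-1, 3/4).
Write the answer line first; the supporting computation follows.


Answer: Gamma_ppp = -3/5, Gamma_ppq = 0, Gamma_pqq = -1/10, Gamma_qpp = 0, Gamma_qpq = 1, Gamma_qqq = 0

E = 40/9, F = 0, G = 4/9 at the point
E_p = -16/3, E_q = 0, F_p = 0, F_q = 0, G_p = 8/9, G_q = 0
EG - F^2 = 160/81;  g^inv = (81/160) * [[4/9, 0], [0, 40/9]]
first-kind symbols [ij,l] = (1/2)(d_i g_jl + d_j g_il - d_l g_ij): [pp,p] = E_p/2 = -8/3, [pp,q] = F_p - E_q/2 = 0, [pq,p] = E_q/2 = 0, [pq,q] = G_p/2 = 4/9, [qq,p] = F_q - G_p/2 = -4/9, [qq,q] = G_q/2 = 0
Gamma^p_ij = (G*[ij,p] - F*[ij,q])/(EG - F^2), Gamma^q_ij = (E*[ij,q] - F*[ij,p])/(EG - F^2)


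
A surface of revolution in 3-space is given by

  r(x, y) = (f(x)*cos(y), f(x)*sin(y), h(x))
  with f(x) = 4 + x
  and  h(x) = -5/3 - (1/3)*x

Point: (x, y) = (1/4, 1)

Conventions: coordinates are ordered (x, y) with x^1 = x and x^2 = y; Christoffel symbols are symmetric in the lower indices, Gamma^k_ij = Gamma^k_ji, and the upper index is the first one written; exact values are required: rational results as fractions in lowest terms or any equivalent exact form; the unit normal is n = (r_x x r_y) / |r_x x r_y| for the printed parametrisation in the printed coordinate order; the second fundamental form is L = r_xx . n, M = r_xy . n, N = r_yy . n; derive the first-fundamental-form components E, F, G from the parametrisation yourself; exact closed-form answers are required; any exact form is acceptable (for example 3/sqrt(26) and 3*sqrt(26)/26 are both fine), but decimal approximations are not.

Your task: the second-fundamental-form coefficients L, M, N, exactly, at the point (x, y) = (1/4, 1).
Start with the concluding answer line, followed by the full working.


Answer: L = 0, M = 0, N = -17*sqrt(10)/40

f = 17/4, f' = 1, f'' = 0, h' = -1/3, h'' = 0
E = 10/9, F = 0, G = 289/16; answer radicand W^2 = 10/9
unnormalised second-form numerators: l = 0, m = 0, n = -17/12; L = l/sqrt(10/9), and similarly M = m/sqrt(W^2), N = n/sqrt(W^2)


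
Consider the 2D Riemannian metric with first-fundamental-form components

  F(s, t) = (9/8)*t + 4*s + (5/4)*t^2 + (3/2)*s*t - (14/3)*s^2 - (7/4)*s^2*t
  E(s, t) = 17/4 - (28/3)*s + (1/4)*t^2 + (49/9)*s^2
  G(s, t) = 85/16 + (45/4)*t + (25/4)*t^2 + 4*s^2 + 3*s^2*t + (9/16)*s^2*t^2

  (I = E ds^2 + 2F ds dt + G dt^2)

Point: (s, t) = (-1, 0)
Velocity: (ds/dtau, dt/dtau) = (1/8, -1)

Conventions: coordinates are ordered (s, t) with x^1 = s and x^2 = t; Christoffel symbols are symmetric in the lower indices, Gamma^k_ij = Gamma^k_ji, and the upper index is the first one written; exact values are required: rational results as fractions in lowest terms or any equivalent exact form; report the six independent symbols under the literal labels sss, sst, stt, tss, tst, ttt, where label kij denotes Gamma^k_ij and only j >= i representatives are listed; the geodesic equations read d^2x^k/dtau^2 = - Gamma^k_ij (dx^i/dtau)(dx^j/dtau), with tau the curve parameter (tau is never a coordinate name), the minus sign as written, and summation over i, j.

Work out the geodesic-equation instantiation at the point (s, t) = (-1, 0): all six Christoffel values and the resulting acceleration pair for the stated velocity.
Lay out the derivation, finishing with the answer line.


E = 685/36, F = -26/3, G = 149/16 at the point
E_s = -182/9, E_t = 0, F_s = 40/3, F_t = -17/8, G_s = -8, G_t = 57/4
EG - F^2 = 58801/576;  g^inv = (576/58801) * [[149/16, 26/3], [26/3, 685/36]]
first-kind symbols [ij,l] = (1/2)(d_i g_jl + d_j g_il - d_l g_ij): [ss,s] = E_s/2 = -91/9, [ss,t] = F_s - E_t/2 = 40/3, [st,s] = E_t/2 = 0, [st,t] = G_s/2 = -4, [tt,s] = F_t - G_s/2 = 15/8, [tt,t] = G_t/2 = 57/8
Gamma^s_ij = (G*[ij,s] - F*[ij,t])/(EG - F^2), Gamma^t_ij = (E*[ij,t] - F*[ij,s])/(EG - F^2)
Gamma_sss = 12324/58801, Gamma_sst = -19968/58801, Gamma_stt = 91251/117602, Gamma_tss = 286976/176403, Gamma_tst = -43840/58801, Gamma_ttt = 87450/58801
d^2s/dtau^2 = -(Gamma_sss*(1/8)^2 + 2*Gamma_sst*(1/8)*(-1) + Gamma_stt*(-1)^2) = -812961/940816
d^2t/dtau^2 = -(Gamma_tss*(1/8)^2 + 2*Gamma_tst*(1/8)*(-1) + Gamma_ttt*(-1)^2) = -299714/176403

Answer: Gamma_sss = 12324/58801, Gamma_sst = -19968/58801, Gamma_stt = 91251/117602, Gamma_tss = 286976/176403, Gamma_tst = -43840/58801, Gamma_ttt = 87450/58801; accelerations (d^2s/dtau^2, d^2t/dtau^2) = (-812961/940816, -299714/176403)


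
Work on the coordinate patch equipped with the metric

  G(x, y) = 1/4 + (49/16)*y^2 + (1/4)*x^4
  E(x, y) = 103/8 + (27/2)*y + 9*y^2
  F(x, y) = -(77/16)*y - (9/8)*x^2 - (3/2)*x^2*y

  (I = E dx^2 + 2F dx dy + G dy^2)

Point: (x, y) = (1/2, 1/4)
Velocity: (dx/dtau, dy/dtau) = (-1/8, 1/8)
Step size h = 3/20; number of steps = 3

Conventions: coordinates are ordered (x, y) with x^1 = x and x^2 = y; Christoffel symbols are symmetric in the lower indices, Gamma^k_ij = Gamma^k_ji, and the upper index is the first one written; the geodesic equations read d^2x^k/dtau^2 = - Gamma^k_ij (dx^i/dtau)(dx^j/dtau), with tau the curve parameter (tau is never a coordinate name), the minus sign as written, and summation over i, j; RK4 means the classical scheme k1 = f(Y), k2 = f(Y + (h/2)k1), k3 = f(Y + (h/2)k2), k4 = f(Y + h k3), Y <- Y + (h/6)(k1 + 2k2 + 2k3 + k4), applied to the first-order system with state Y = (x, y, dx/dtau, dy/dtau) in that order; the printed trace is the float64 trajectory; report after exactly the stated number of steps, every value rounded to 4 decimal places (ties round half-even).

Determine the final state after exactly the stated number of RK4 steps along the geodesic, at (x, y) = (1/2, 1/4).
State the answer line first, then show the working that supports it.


Answer: x = 0.4524, y = 0.3562, dx/dtau = -0.0866, dy/dtau = 0.3171

f(Y) = (dx/dtau, dy/dtau, -Gamma^x_ij Y'^i Y'^j, -Gamma^y_ij Y'^i Y'^j) with the Gammas evaluated at the stage position; h = 0.150000; intermediate values shown to 6 dp
step 0: x = 0.5000, y = 0.2500, dx/dtau = -0.1250, dy/dtau = 0.1250
step 1:
  k1: at (x, y) = (0.500000, 0.250000), (dx/dtau, dy/dtau) = (-0.125000, 0.125000); Gamma_xxx = -3.190673, Gamma_xxy = 0.811019, Gamma_xyy = -0.229363, Gamma_yxx = -33.991726, Gamma_yxy = 2.937194, Gamma_yyy = 0.883227; k1 = (-0.125000, 0.125000, 0.078782, 0.609108)
  k2: at (x, y) = (0.490625, 0.259375), (dx/dtau, dy/dtau) = (-0.119091, 0.170683); Gamma_xxx = -3.162845, Gamma_xxy = 0.810751, Gamma_xyy = -0.219130, Gamma_yxx = -33.305432, Gamma_yxy = 2.904352, Gamma_yyy = 0.937152; k2 = (-0.119091, 0.170683, 0.084202, 0.563133)
  k3: at (x, y) = (0.491068, 0.262801), (dx/dtau, dy/dtau) = (-0.118685, 0.167235); Gamma_xxx = -3.172510, Gamma_xxy = 0.813393, Gamma_xyy = -0.216121, Gamma_yxx = -33.151911, Gamma_yxy = 2.911307, Gamma_yyy = 0.950149; k3 = (-0.118685, 0.167235, 0.083022, 0.555976)
  k4: at (x, y) = (0.482197, 0.275085), (dx/dtau, dy/dtau) = (-0.112547, 0.208396); Gamma_xxx = -3.144456, Gamma_xxy = 0.814427, Gamma_xyy = -0.203890, Gamma_yxx = -32.297392, Gamma_yxy = 2.878101, Gamma_yyy = 1.008832; k4 = (-0.112547, 0.208396, 0.086889, 0.500299)
  Y <- Y + (h/6)(k1 + 2k2 + 2k3 + k4): x = 0.4822, y = 0.2752, dx/dtau = -0.1125, dy/dtau = 0.2087
step 2:
  k1: at (x, y) = (0.482173, 0.275231), (dx/dtau, dy/dtau) = (-0.112497, 0.208691); Gamma_xxx = -3.144505, Gamma_xxy = 0.814493, Gamma_xyy = -0.203760, Gamma_yxx = -32.289200, Gamma_yxy = 2.878072, Gamma_yyy = 1.009385; k1 = (-0.112497, 0.208691, 0.086914, 0.499816)
  k2: at (x, y) = (0.473735, 0.290883), (dx/dtau, dy/dtau) = (-0.105979, 0.246177); Gamma_xxx = -3.112553, Gamma_xxy = 0.816510, Gamma_xyy = -0.189344, Gamma_yxx = -31.233479, Gamma_yxy = 2.841140, Gamma_yyy = 1.072275; k2 = (-0.105979, 0.246177, 0.089038, 0.434062)
  k3: at (x, y) = (0.474224, 0.293694), (dx/dtau, dy/dtau) = (-0.105819, 0.241245); Gamma_xxx = -3.115993, Gamma_xxy = 0.818147, Gamma_xyy = -0.187090, Gamma_yxx = -31.091845, Gamma_yxy = 2.843077, Gamma_yyy = 1.080355; k3 = (-0.105819, 0.241245, 0.087552, 0.430440)
  k4: at (x, y) = (0.466300, 0.311418), (dx/dtau, dy/dtau) = (-0.099364, 0.273257); Gamma_xxx = -3.072090, Gamma_xxy = 0.819480, Gamma_xyy = -0.172053, Gamma_yxx = -29.893541, Gamma_yxy = 2.796120, Gamma_yyy = 1.138640; k4 = (-0.099364, 0.273257, 0.087679, 0.361965)
  Y <- Y + (h/6)(k1 + 2k2 + 2k3 + k4): x = 0.4663, y = 0.3117, dx/dtau = -0.0993, dy/dtau = 0.2735
step 3:
  k1: at (x, y) = (0.466286, 0.311651), (dx/dtau, dy/dtau) = (-0.099303, 0.273460); Gamma_xxx = -3.071885, Gamma_xxy = 0.819549, Gamma_xyy = -0.171872, Gamma_yxx = -29.879896, Gamma_yxy = 2.795849, Gamma_yyy = 1.139249; k1 = (-0.099303, 0.273460, 0.087655, 0.361297)
  k2: at (x, y) = (0.458838, 0.332160), (dx/dtau, dy/dtau) = (-0.092729, 0.300558); Gamma_xxx = -3.014421, Gamma_xxy = 0.820084, Gamma_xyy = -0.155914, Gamma_yxx = -28.512102, Gamma_yxy = 2.737178, Gamma_yyy = 1.193263; k2 = (-0.092729, 0.300558, 0.085716, 0.289943)
  k3: at (x, y) = (0.459331, 0.334192), (dx/dtau, dy/dtau) = (-0.092874, 0.295206); Gamma_xxx = -3.013922, Gamma_xxy = 0.820854, Gamma_xyy = -0.154509, Gamma_yxx = -28.405573, Gamma_yxy = 2.736062, Gamma_yyy = 1.196944; k3 = (-0.092874, 0.295206, 0.084472, 0.290734)
  k4: at (x, y) = (0.452355, 0.355931), (dx/dtau, dy/dtau) = (-0.086632, 0.317070); Gamma_xxx = -2.941581, Gamma_xxy = 0.819503, Gamma_xyy = -0.139210, Gamma_yxx = -26.974311, Gamma_yxy = 2.665144, Gamma_yyy = 1.240392; k4 = (-0.086632, 0.317070, 0.081093, 0.224158)
  Y <- Y + (h/6)(k1 + 2k2 + 2k3 + k4): x = 0.4524, y = 0.3562, dx/dtau = -0.0866, dy/dtau = 0.3171


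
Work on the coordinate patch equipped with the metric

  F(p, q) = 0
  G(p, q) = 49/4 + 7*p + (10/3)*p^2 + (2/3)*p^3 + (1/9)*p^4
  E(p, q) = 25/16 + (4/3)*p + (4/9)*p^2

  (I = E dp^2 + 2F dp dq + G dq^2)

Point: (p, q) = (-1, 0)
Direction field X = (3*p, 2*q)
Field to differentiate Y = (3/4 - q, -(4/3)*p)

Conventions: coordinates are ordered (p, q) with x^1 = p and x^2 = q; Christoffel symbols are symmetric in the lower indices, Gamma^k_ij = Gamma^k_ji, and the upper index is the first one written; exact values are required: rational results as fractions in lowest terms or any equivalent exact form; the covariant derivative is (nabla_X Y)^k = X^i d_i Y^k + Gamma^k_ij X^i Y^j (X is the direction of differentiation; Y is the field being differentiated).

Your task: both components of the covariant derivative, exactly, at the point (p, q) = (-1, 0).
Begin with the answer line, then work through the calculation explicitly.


Answer: (nabla_X Y)^p = -72/97, (nabla_X Y)^q = 60/17

E = 97/144, F = 0, G = 289/36 at the point
E_p = 4/9, E_q = 0, F_p = 0, F_q = 0, G_p = 17/9, G_q = 0
EG - F^2 = 28033/5184;  g^inv = (5184/28033) * [[289/36, 0], [0, 97/144]]
first-kind symbols [ij,l] = (1/2)(d_i g_jl + d_j g_il - d_l g_ij): [pp,p] = E_p/2 = 2/9, [pp,q] = F_p - E_q/2 = 0, [pq,p] = E_q/2 = 0, [pq,q] = G_p/2 = 17/18, [qq,p] = F_q - G_p/2 = -17/18, [qq,q] = G_q/2 = 0
Gamma^p_ij = (G*[ij,p] - F*[ij,q])/(EG - F^2), Gamma^q_ij = (E*[ij,q] - F*[ij,p])/(EG - F^2)
Gamma_ppp = 32/97, Gamma_ppq = 0, Gamma_pqq = -136/97, Gamma_qpp = 0, Gamma_qpq = 2/17, Gamma_qqq = 0
X = (-3, 0), Y = (3/4, 4/3) at the point


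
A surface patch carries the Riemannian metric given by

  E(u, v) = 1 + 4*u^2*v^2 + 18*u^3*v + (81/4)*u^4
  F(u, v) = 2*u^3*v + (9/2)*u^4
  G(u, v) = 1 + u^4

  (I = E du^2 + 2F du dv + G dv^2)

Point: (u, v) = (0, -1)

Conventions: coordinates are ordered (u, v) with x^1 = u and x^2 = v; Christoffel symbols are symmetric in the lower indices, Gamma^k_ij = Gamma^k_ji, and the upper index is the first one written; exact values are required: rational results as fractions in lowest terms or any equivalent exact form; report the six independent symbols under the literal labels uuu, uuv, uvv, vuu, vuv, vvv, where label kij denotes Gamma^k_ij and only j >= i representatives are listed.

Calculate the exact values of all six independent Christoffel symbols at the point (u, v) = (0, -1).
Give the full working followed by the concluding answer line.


E = 1, F = 0, G = 1 at the point
E_u = 0, E_v = 0, F_u = 0, F_v = 0, G_u = 0, G_v = 0
EG - F^2 = 1;  g^inv = (1) * [[1, 0], [0, 1]]
first-kind symbols [ij,l] = (1/2)(d_i g_jl + d_j g_il - d_l g_ij): [uu,u] = E_u/2 = 0, [uu,v] = F_u - E_v/2 = 0, [uv,u] = E_v/2 = 0, [uv,v] = G_u/2 = 0, [vv,u] = F_v - G_u/2 = 0, [vv,v] = G_v/2 = 0
Gamma^u_ij = (G*[ij,u] - F*[ij,v])/(EG - F^2), Gamma^v_ij = (E*[ij,v] - F*[ij,u])/(EG - F^2)

Answer: Gamma_uuu = 0, Gamma_uuv = 0, Gamma_uvv = 0, Gamma_vuu = 0, Gamma_vuv = 0, Gamma_vvv = 0


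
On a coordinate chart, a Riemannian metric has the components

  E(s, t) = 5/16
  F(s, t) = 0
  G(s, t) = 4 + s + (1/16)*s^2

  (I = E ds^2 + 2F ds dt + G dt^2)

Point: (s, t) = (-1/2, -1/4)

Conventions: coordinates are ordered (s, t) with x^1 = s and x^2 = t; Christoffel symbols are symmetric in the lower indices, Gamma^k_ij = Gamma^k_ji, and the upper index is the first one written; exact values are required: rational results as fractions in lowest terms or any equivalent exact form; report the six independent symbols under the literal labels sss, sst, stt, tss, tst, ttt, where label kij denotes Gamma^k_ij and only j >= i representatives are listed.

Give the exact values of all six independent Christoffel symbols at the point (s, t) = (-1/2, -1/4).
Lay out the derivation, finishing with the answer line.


E = 5/16, F = 0, G = 225/64 at the point
E_s = 0, E_t = 0, F_s = 0, F_t = 0, G_s = 15/16, G_t = 0
EG - F^2 = 1125/1024;  g^inv = (1024/1125) * [[225/64, 0], [0, 5/16]]
first-kind symbols [ij,l] = (1/2)(d_i g_jl + d_j g_il - d_l g_ij): [ss,s] = E_s/2 = 0, [ss,t] = F_s - E_t/2 = 0, [st,s] = E_t/2 = 0, [st,t] = G_s/2 = 15/32, [tt,s] = F_t - G_s/2 = -15/32, [tt,t] = G_t/2 = 0
Gamma^s_ij = (G*[ij,s] - F*[ij,t])/(EG - F^2), Gamma^t_ij = (E*[ij,t] - F*[ij,s])/(EG - F^2)

Answer: Gamma_sss = 0, Gamma_sst = 0, Gamma_stt = -3/2, Gamma_tss = 0, Gamma_tst = 2/15, Gamma_ttt = 0


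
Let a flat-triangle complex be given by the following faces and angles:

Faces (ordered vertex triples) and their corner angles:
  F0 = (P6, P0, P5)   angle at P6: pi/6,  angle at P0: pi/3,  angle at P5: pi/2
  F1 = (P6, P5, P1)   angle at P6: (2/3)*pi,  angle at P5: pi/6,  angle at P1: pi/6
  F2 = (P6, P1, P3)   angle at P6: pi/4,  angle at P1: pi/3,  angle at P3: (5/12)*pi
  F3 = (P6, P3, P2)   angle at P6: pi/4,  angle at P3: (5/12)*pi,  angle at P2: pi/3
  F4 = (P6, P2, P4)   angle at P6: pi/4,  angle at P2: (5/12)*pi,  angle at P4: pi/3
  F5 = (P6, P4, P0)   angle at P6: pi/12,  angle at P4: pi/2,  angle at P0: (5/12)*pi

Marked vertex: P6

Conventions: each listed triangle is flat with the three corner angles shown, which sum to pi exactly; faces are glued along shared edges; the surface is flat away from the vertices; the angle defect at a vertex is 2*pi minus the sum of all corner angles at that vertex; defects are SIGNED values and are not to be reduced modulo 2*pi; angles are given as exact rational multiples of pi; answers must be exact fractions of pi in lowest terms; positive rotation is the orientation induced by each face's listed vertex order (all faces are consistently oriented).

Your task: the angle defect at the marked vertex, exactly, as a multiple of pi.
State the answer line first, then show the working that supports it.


Answer: defect(P6) = pi/3

Sum of corner angles at P6: (5/3)*pi
defect = 2*pi - (5/3)*pi
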